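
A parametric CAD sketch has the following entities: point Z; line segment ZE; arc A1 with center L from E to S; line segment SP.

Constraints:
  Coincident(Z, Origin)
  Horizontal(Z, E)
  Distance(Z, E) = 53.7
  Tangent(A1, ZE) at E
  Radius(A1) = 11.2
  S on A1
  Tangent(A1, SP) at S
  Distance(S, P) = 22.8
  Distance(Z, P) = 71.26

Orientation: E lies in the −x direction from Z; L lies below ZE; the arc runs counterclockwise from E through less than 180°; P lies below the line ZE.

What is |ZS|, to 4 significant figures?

66.03

Checks: |LS| = 11.20 ✓; ∠(LS, SP) = 90.00° ✓; |SP| = 22.80 ✓; |ZP| = 71.26 ✓.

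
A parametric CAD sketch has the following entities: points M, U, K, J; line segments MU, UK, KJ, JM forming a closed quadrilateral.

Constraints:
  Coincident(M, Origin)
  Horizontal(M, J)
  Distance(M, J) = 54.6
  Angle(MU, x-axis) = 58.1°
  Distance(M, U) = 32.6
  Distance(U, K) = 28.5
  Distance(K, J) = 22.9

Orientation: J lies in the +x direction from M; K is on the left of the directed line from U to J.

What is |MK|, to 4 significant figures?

49.42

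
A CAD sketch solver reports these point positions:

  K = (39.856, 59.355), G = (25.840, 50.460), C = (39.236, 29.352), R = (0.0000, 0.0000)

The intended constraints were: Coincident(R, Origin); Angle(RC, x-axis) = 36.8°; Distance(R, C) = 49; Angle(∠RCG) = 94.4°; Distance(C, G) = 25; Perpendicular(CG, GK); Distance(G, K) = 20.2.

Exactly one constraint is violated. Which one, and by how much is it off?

Distance(G, K) = 20.2 — off by 3.60.

R = (0.00, 0.00) ✓; RC at 36.80° ✓; |RC| = 49.00 ✓; ∠RCG = 94.40° ✓; |CG| = 25.00 ✓; ∠(CG, GK) = 90.00° ✓; |GK| = 16.60 ✗.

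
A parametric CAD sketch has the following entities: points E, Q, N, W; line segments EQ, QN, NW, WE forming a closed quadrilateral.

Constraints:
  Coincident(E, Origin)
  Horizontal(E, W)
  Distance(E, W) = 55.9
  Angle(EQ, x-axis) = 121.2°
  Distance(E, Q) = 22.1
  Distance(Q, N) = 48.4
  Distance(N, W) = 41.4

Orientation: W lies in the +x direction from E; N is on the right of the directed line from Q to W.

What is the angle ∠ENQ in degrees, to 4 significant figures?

6.420°

Checks: |QN| = 48.40 ✓; |NW| = 41.40 ✓.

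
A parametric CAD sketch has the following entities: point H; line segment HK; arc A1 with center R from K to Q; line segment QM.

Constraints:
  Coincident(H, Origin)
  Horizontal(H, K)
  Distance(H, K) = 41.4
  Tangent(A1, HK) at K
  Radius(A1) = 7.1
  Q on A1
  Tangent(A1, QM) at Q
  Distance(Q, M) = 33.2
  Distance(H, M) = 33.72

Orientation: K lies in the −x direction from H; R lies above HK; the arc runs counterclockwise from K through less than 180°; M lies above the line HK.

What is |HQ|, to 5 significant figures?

35.794

Checks: |RQ| = 7.100 ✓; ∠(RQ, QM) = 90.00° ✓; |QM| = 33.20 ✓; |HM| = 33.72 ✓.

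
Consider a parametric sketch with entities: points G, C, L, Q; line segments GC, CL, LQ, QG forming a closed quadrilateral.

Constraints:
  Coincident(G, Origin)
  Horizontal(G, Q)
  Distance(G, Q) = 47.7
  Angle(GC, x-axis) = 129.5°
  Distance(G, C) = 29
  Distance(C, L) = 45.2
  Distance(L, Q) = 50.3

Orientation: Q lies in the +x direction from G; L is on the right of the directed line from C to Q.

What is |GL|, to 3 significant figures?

18.5

G is at the origin; G and Q share the same y with |GQ| = 47.7 and Q in +x, so Q = (47.7, 0). GC runs at 129.5° with |GC| = 29.0, so C = (-18.4, 22.4). L is determined by |CL| = 45.2 and |LQ| = 50.3 together: it lies at the intersection of circle(C, 45.2) and circle(Q, 50.3). With |CQ| = 69.8, the foot of the radical line on CQ is 31.4 from C and the perpendicular offset is √(45.2² − 31.4²) = 32.5. Taking the right-of-CQ solution: L = (0.913, -18.5).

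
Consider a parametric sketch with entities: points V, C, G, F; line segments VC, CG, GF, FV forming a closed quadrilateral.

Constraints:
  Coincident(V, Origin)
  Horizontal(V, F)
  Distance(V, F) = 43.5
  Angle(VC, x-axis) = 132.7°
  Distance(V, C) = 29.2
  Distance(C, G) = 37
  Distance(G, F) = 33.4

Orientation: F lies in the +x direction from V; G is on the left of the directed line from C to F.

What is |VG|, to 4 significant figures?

26.81

Checks: |CG| = 37.00 ✓; |GF| = 33.40 ✓.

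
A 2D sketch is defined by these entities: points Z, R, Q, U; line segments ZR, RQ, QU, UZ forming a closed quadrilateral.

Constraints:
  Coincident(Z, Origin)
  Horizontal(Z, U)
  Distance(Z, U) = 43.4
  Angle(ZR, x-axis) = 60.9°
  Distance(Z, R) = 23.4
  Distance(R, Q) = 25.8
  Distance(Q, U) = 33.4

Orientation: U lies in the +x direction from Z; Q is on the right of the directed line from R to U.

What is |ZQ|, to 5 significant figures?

11.715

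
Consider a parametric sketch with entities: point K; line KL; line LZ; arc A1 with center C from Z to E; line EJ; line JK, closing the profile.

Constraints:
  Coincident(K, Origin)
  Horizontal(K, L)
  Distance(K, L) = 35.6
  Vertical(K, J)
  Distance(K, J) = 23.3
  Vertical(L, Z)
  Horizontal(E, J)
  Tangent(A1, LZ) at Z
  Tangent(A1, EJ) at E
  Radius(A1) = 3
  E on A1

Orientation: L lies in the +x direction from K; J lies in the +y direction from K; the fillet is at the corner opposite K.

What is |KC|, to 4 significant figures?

38.40

K is at the origin; KL is horizontal with |KL| = 35.6 and L on the +x side, so L = (35.60, 0.000). K and J share the same x with |KJ| = 23.3 and J on the +y side, so J = (0.000, 23.30). The virtual corner opposite K is at (35.60, 23.30). A1 meets LZ tangentially, so CZ is at right angles to LZ and tangency of A1 to EJ means the radius CE is perpendicular to EJ, with radius 3.0, so the center C sits 3.0 in from both sides at C = (32.60, 20.30). Then |KC| = |C − K| = 38.40.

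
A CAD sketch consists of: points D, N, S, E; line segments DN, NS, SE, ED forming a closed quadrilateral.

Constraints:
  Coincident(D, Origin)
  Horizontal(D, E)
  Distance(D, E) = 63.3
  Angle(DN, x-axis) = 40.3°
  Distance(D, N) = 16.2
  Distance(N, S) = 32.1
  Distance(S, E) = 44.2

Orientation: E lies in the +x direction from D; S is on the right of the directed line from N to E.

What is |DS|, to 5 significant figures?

30.705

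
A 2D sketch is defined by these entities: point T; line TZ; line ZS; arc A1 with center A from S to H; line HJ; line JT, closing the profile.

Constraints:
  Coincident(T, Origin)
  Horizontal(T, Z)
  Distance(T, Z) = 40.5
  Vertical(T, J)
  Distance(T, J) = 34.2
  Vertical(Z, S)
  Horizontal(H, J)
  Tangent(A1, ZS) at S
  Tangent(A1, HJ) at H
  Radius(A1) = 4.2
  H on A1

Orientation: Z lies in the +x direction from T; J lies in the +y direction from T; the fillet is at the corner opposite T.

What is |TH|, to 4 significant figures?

49.87

The virtual corner opposite T is at (40.50, 34.20). The tangent condition forces AS to be normal to ZS and since A1 is tangent to HJ there, AH ⟂ HJ, with radius 4.2, so the center A sits 4.2 in from both sides at A = (36.30, 30.00). That places the tangent points at S = (40.50, 30.00) on ZS and H = (36.30, 34.20) on HJ. Then |TH| = |H − T| = 49.87.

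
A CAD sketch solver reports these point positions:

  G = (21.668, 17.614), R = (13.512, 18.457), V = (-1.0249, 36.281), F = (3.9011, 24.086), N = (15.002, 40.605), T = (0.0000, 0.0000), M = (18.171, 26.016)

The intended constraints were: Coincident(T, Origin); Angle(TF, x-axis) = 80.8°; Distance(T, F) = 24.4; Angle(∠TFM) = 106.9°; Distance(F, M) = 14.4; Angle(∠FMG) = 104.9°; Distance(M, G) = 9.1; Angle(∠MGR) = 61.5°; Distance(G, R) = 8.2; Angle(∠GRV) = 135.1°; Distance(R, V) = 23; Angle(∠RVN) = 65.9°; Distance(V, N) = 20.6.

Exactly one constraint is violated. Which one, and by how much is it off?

Distance(V, N) = 20.6 — off by 4.00.

T = (0.00, 0.00) ✓; TF at 80.80° ✓; |TF| = 24.40 ✓; ∠TFM = 106.9° ✓; |FM| = 14.40 ✓; ∠FMG = 104.9° ✓; |MG| = 9.101 ✓; ∠MGR = 61.50° ✓; |GR| = 8.199 ✓; ∠GRV = 135.1° ✓; |RV| = 23.00 ✓; ∠RVN = 65.90° ✓; |VN| = 16.60 ✗.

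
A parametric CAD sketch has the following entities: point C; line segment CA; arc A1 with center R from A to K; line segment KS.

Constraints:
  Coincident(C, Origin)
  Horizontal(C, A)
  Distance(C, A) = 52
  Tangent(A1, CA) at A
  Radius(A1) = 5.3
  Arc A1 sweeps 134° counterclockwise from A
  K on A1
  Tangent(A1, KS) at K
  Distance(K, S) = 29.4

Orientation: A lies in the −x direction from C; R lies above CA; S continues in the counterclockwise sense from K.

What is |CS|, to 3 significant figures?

74.9

On A1, A sits at bearing -90° from R; a 134° counterclockwise sweep puts K at bearing 44°, so K = R + 5.3·(cos 44°, sin 44°) = (-48.2, 8.98). The tangent condition forces RK to be normal to KS, so KS runs along (−sin 44°, cos 44°); with |KS| = 29.4, S = (-68.6, 30.1). Then |CS| = |S − C| = 74.9.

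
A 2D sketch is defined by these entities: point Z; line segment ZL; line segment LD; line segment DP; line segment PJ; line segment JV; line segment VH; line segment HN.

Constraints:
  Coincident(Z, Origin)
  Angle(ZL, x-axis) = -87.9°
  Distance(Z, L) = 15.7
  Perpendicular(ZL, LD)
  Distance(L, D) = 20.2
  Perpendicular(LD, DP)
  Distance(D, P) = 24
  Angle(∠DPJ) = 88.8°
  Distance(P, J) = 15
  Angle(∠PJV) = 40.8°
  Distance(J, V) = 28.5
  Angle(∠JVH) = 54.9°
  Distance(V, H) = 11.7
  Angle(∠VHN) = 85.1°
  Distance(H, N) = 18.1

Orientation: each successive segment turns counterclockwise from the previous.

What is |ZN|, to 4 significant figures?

10.07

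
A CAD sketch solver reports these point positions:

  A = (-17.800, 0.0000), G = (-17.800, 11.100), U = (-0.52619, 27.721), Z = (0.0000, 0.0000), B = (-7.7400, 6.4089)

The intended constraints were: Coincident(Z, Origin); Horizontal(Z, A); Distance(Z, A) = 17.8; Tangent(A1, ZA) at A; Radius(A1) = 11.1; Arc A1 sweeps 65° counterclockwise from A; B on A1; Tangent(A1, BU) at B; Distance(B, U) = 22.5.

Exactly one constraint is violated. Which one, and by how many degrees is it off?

Tangent(A1, BU) at B — off by 6.30°.

Z = (0.00, 0.00) ✓; Z.y = 0.00, A.y = 0.00 ✓; |ZA| = 17.80 ✓; ∠(GA, AZ) = 90.00° ✓; |GA| = 11.10 ✓; bearing(G→B) − bearing(G→A) = 65.00° ✓; |GB| = 11.10 ✓; ∠(GB, BU) = 83.70° ✗; |BU| = 22.50 ✓.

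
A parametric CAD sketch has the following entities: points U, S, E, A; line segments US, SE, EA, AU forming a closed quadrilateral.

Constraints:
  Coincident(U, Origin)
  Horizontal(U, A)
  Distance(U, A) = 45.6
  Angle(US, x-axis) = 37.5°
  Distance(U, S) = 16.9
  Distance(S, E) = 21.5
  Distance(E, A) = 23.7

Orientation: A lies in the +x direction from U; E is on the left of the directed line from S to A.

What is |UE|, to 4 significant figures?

38.22

U is at the origin; U and A share the same y with |UA| = 45.6 and A in +x, so A = (45.6, 0). US runs at 37.5° with |US| = 16.9, so S = (13.41, 10.29). E is determined by |SE| = 21.5 and |EA| = 23.7 together: it lies at the intersection of circle(S, 21.5) and circle(A, 23.7). With |SA| = 33.80, the foot of the radical line on SA is 15.43 from S and the perpendicular offset is √(21.5² − 15.43²) = 14.98. Taking the left-of-SA solution: E = (32.66, 19.86).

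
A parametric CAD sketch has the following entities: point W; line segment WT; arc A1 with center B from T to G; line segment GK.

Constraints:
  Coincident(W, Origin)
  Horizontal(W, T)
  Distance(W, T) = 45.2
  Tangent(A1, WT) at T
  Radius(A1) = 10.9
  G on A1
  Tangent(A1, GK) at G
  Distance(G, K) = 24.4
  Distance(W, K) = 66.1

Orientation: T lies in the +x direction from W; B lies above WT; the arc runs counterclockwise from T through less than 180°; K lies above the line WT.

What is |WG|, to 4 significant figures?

57.17

Checks: |BG| = 10.90 ✓; ∠(BG, GK) = 90.00° ✓; |GK| = 24.40 ✓; |WK| = 66.10 ✓.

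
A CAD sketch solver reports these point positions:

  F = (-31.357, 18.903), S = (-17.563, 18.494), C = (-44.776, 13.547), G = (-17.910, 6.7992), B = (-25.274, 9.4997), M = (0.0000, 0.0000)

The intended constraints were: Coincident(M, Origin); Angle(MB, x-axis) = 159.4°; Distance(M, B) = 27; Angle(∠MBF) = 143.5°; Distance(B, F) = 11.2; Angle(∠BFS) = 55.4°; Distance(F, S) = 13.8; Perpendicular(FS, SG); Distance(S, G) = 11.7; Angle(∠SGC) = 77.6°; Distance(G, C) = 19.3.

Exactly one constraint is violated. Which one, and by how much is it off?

Distance(G, C) = 19.3 — off by 8.40.

M = (0.00, 0.00) ✓; MB at 159.4° ✓; |MB| = 27.00 ✓; ∠MBF = 143.5° ✓; |BF| = 11.20 ✓; ∠BFS = 55.40° ✓; |FS| = 13.80 ✓; ∠(FS, SG) = 90.00° ✓; |SG| = 11.70 ✓; ∠SGC = 77.60° ✓; |GC| = 27.70 ✗.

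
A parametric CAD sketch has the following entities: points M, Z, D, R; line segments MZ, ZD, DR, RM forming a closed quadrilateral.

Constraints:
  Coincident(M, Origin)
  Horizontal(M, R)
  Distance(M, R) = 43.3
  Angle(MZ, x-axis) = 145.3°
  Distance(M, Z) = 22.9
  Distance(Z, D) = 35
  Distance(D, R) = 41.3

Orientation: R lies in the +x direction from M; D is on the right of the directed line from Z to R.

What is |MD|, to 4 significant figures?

13.96

Checks: |MR| = 43.30 ✓; |MZ| = 22.90 ✓; |ZD| = 35.00 ✓; |DR| = 41.30 ✓.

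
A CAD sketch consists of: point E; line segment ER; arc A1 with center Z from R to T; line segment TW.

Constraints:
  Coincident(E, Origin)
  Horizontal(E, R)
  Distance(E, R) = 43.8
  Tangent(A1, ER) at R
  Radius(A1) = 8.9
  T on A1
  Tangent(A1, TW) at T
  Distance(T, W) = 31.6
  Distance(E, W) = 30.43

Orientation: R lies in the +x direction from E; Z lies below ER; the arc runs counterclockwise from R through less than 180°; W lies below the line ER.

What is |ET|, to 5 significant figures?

37.383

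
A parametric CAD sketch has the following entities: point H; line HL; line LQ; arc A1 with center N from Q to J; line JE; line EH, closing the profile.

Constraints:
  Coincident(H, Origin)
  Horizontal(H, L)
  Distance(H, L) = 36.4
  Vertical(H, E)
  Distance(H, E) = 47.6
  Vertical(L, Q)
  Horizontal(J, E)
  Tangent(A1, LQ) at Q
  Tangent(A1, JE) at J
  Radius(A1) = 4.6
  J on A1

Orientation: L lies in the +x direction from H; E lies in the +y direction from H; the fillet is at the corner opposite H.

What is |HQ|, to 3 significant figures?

56.3

H is at the origin; H and L share the same y with |HL| = 36.4 and L on the +x side, so L = (36.4, 0.00). H and E share the same x with |HE| = 47.6 and E on the +y side, so E = (0.00, 47.6). The virtual corner opposite H is at (36.4, 47.6). A1 meets LQ tangentially, so NQ is at right angles to LQ and since A1 is tangent to JE there, NJ ⟂ JE, with radius 4.6, so the center N sits 4.6 in from both sides at N = (31.8, 43.0). That places the tangent points at Q = (36.4, 43.0) on LQ and J = (31.8, 47.6) on JE. Then |HQ| = |Q − H| = 56.3.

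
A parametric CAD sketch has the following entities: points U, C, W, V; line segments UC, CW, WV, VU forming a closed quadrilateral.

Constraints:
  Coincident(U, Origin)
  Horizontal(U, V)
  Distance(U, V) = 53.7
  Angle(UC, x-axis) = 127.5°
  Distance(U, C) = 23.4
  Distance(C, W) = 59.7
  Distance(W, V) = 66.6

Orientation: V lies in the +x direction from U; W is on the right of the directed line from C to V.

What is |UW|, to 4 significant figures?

39.41

Checks: |CW| = 59.70 ✓; |WV| = 66.60 ✓.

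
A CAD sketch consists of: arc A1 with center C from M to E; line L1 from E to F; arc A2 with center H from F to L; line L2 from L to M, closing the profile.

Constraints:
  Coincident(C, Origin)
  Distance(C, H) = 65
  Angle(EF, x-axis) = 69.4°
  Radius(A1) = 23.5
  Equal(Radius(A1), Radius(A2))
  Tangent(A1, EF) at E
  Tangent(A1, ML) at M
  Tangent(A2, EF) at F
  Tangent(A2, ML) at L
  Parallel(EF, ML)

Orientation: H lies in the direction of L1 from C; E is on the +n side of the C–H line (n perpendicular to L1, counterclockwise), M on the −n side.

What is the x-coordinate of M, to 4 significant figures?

22.00

C is at the origin and H lies 65.0 along u from C, so H = 65.0·u = (22.87, 60.84). Tangency of A1 to both parallel lines with radius 23.5 puts E and M at C ± 23.5·n: E = (-22.00, 8.268), M = (22.00, -8.268). So M.x = 22.00.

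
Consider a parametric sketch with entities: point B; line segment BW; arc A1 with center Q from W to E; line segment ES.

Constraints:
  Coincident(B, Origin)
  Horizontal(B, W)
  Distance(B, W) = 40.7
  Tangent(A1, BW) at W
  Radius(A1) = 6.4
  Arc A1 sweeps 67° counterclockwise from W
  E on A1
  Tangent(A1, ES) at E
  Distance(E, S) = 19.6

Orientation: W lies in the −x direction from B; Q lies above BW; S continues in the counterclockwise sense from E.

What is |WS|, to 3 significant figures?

25.8

B is at the origin; B and W share the same y with |BW| = 40.7 and W on the −x side, so W = (-40.7, 0.00). Since A1 is tangent to BW there, QW ⟂ BW, so Q = W + (0, 6.4) = (-40.7, 6.40). On A1, W sits at bearing -90° from Q; a 67° counterclockwise sweep puts E at bearing -23°, so E = Q + 6.4·(cos -23°, sin -23°) = (-34.8, 3.90). Tangency of A1 to ES means the radius QE is perpendicular to ES, so ES runs along (−sin -23°, cos -23°); with |ES| = 19.6, S = (-27.2, 21.9). Then |WS| = |S − W| = 25.8.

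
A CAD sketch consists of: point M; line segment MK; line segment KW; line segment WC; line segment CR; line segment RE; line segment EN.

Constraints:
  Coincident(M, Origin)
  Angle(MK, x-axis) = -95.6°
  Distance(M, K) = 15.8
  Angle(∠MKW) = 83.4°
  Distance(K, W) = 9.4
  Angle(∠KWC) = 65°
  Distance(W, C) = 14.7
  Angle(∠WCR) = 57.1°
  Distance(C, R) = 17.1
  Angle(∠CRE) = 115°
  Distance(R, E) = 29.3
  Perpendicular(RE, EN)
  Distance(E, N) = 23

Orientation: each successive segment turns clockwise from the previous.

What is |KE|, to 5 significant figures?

27.642

M is at the origin; MK runs at -95.6° with length 15.8, so K = (-1.5418, -15.725). ∠MKW = 83.4° gives KW at 167.80° from the x-axis; with |KW| = 9.4, W = (-10.730, -13.738). ∠KWC = 65.0° gives WC at 52.800° from the x-axis; with |WC| = 14.7, C = (-1.8419, -2.0292). ∠WCR = 57.1° gives CR at -70.100° from the x-axis; with |CR| = 17.1, R = (3.9786, -18.108). ∠CRE = 115.0° gives RE at -135.10° from the x-axis; with |RE| = 29.3, E = (-16.776, -38.790). Then |KE| = |E − K| = 27.642.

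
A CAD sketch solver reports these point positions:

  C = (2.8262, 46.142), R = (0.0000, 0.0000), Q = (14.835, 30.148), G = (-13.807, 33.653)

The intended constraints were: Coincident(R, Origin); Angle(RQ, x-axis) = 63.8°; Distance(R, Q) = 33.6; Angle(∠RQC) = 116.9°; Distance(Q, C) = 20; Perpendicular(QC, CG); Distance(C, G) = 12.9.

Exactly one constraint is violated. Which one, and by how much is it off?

Distance(C, G) = 12.9 — off by 7.90.

R = (0.00, 0.00) ✓; RQ at 63.80° ✓; |RQ| = 33.60 ✓; ∠RQC = 116.9° ✓; |QC| = 20.00 ✓; ∠(QC, CG) = 90.00° ✓; |CG| = 20.80 ✗.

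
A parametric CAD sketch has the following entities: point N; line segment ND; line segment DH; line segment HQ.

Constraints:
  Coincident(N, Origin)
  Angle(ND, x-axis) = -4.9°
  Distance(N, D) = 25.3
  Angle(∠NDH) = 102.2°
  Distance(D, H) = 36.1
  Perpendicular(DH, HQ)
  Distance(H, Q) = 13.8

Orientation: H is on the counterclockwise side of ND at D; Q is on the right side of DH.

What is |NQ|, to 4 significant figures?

56.59

N is at the origin; ND runs at -4.9° with length 25.3, so D = 25.3·(cos -4.9°, sin -4.9°) = (25.21, -2.161). ∠NDH = 102.2°, so DH runs at -4.9° + (180° − 102.2°) = 72.90° from the x-axis; with |DH| = 36.1, H = D + 36.1·(cos 72.90°, sin 72.90°) = (35.82, 32.34). DH is perpendicular to HQ; with |HQ| = 13.8 on the right of DH, Q = H + 13.8·(0.9558, -0.2940) = (49.01, 28.29). Then |NQ| = |Q − N| = 56.59.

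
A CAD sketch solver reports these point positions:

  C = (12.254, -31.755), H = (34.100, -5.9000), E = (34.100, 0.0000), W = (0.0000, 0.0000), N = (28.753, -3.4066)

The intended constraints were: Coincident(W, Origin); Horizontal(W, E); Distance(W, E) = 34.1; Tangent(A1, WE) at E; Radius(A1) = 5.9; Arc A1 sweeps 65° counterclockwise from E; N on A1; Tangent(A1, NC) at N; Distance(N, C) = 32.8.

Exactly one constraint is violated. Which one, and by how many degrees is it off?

Tangent(A1, NC) at N — off by 5.20°.

W = (0.00, 0.00) ✓; W.y = 0.00, E.y = 0.00 ✓; |WE| = 34.10 ✓; ∠(HE, EW) = 90.00° ✓; |HE| = 5.900 ✓; bearing(H→N) − bearing(H→E) = 65.00° ✓; |HN| = 5.900 ✓; ∠(HN, NC) = 95.20° ✗; |NC| = 32.80 ✓.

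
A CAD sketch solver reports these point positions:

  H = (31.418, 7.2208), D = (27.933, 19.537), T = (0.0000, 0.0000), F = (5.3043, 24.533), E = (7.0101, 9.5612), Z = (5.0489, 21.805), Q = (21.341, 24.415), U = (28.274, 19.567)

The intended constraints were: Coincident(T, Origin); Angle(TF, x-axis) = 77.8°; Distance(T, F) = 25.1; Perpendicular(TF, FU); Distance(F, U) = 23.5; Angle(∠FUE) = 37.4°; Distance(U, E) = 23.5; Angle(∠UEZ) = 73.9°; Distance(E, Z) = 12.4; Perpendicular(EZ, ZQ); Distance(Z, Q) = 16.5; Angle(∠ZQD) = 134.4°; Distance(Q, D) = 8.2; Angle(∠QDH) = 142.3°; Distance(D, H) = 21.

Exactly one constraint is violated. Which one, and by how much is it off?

Distance(D, H) = 21 — off by 8.20.

T = (0.00, 0.00) ✓; TF at 77.80° ✓; |TF| = 25.10 ✓; ∠(TF, FU) = 90.00° ✓; |FU| = 23.50 ✓; ∠FUE = 37.40° ✓; |UE| = 23.50 ✓; ∠UEZ = 73.90° ✓; |EZ| = 12.40 ✓; ∠(EZ, ZQ) = 90.00° ✓; |ZQ| = 16.50 ✓; ∠ZQD = 134.4° ✓; |QD| = 8.201 ✓; ∠QDH = 142.3° ✓; |DH| = 12.80 ✗.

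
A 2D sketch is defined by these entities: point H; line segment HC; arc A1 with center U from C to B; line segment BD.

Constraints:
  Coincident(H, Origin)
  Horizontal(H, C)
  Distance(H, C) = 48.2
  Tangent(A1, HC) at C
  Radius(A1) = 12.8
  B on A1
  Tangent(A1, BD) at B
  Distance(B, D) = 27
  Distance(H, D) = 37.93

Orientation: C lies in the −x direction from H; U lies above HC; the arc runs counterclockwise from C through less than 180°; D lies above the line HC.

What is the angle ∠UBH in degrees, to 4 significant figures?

159.6°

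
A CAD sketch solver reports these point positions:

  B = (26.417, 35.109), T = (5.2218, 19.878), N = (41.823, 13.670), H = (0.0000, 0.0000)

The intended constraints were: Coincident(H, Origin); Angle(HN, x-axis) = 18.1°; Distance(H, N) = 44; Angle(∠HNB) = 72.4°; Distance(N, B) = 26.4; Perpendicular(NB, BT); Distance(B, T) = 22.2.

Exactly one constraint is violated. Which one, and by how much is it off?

Distance(B, T) = 22.2 — off by 3.90.

H = (0.00, 0.00) ✓; HN at 18.10° ✓; |HN| = 44.00 ✓; ∠HNB = 72.40° ✓; |NB| = 26.40 ✓; ∠(NB, BT) = 90.00° ✓; |BT| = 26.10 ✗.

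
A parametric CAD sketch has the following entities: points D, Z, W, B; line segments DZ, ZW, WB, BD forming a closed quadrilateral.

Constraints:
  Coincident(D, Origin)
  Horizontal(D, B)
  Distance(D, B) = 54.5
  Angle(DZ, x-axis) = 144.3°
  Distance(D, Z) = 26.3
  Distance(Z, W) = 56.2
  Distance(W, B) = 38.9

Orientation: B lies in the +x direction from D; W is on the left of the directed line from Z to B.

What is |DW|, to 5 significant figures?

45.463

Checks: |ZW| = 56.20 ✓; |WB| = 38.90 ✓.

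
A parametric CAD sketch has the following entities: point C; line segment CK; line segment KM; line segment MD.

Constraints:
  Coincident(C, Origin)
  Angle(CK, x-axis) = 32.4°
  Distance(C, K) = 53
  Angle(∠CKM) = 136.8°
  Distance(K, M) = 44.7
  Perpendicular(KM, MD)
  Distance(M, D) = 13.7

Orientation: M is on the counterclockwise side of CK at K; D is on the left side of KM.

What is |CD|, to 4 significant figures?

86.34

∠CKM = 136.8°, so KM runs at 32.4° + (180° − 136.8°) = 75.60° from the x-axis; with |KM| = 44.7, M = K + 44.7·(cos 75.60°, sin 75.60°) = (55.87, 71.69). KM is perpendicular to MD; with |MD| = 13.7 on the left of KM, D = M + 13.7·(-0.9686, 0.2487) = (42.60, 75.10). Then |CD| = |D − C| = 86.34.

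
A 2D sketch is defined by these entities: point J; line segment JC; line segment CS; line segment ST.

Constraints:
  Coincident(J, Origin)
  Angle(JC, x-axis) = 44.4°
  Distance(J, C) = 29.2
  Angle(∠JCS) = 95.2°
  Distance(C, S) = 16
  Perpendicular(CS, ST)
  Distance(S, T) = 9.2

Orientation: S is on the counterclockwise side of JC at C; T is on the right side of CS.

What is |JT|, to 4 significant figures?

42.58

J is at the origin; JC runs at 44.4° with length 29.2, so C = 29.2·(cos 44.4°, sin 44.4°) = (20.86, 20.43). ∠JCS = 95.2°, so CS runs at 44.4° + (180° − 95.2°) = 129.2° from the x-axis; with |CS| = 16.0, S = C + 16.0·(cos 129.2°, sin 129.2°) = (10.75, 32.83). CS is perpendicular to ST; with |ST| = 9.2 on the right of CS, T = S + 9.2·(0.7749, 0.6320) = (17.88, 38.64). Then |JT| = |T − J| = 42.58.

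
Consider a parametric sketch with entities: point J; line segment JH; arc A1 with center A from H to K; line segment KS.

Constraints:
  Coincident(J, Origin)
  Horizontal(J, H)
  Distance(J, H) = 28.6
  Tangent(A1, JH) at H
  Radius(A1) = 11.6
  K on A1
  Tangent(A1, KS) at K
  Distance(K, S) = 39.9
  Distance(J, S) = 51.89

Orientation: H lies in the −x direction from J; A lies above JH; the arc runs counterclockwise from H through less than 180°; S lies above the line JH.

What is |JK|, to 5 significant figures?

20.015

J is at the origin; J and H share the same y with |JH| = 28.6 and H on the −x side, so H = (-28.600, 0.0000). The tangent condition forces AH to be normal to JH, so A = H + (0, 11.6) = (-28.600, 11.600). Since AK ⟂ KS (tangency), |AS| = √(11.6² + 39.9²) = 41.552 regardless of where K sits on A1. So S lies on both circle(J, 51.89) and circle(A, 41.552); the above-JH intersection is S = (-13.185, 50.187). K is the foot of the tangent from S: K = (-17.055, 10.475).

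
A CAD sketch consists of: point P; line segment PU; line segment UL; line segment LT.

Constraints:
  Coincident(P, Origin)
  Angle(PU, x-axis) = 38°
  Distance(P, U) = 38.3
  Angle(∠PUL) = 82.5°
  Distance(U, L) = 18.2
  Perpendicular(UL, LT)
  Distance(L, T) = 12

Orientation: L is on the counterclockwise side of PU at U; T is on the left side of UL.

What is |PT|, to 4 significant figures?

29.13

∠PUL = 82.5°, so UL runs at 38.0° + (180° − 82.5°) = 135.5° from the x-axis; with |UL| = 18.2, L = U + 18.2·(cos 135.5°, sin 135.5°) = (17.20, 36.34). UL is perpendicular to LT; with |LT| = 12.0 on the left of UL, T = L + 12.0·(-0.7009, -0.7133) = (8.789, 27.78). Then |PT| = |T − P| = 29.13.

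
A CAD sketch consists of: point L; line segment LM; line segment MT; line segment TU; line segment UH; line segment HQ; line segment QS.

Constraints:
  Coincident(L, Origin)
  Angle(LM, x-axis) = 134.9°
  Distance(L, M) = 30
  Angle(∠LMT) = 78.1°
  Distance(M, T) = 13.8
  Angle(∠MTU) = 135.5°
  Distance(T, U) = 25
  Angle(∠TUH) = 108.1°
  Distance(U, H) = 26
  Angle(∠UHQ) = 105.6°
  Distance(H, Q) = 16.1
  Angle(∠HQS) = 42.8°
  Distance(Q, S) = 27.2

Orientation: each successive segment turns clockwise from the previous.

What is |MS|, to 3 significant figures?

36.0

L is at the origin; LM runs at 134.9° with length 30.0, so M = (-21.2, 21.3). ∠LMT = 78.1° gives MT at 33.0° from the x-axis; with |MT| = 13.8, T = (-9.60, 28.8). ∠MTU = 135.5° gives TU at -11.5° from the x-axis; with |TU| = 25.0, U = (14.9, 23.8). ∠TUH = 108.1° gives UH at -83.4° from the x-axis; with |UH| = 26.0, H = (17.9, -2.05). ∠UHQ = 105.6° gives HQ at -158° from the x-axis; with |HQ| = 16.1, Q = (2.98, -8.13). ∠HQS = 42.8° gives QS at 65.0° from the x-axis; with |QS| = 27.2, S = (14.5, 16.5). Then |MS| = |S − M| = 36.0.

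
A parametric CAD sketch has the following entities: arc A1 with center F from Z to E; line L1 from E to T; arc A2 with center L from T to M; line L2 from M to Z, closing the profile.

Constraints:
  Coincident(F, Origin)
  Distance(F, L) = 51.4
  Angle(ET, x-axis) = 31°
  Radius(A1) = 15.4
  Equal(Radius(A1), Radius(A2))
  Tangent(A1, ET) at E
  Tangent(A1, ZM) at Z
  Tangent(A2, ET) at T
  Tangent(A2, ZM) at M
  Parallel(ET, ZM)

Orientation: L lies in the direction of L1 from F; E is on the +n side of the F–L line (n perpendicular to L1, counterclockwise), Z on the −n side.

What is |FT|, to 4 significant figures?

53.66

The slot axis is L1's direction at 31.0°, so u = (cos 31.0°, sin 31.0°) = (0.8572, 0.5150) and n = (−sin 31.0°, cos 31.0°) = (-0.5150, 0.8572). F is at the origin and L lies 51.4 along u from F, so L = 51.4·u = (44.06, 26.47). Tangency of A1 to both parallel lines with radius 15.4 puts E and Z at F ± 15.4·n: E = (-7.932, 13.20), Z = (7.932, -13.20). Equal radii place T and M the same way about L: T = L + 15.4·n = (36.13, 39.67), M = L − 15.4·n = (51.99, 13.27). Then |FT| = |T − F| = 53.66.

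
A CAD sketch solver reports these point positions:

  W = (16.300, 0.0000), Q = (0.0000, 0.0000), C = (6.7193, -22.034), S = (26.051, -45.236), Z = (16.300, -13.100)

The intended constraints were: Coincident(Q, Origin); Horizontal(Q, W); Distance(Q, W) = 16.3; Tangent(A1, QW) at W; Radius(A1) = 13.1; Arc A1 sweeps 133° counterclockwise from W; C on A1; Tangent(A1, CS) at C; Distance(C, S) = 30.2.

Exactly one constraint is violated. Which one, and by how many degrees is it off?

Tangent(A1, CS) at C — off by 3.20°.

Q = (0.00, 0.00) ✓; Q.y = 0.00, W.y = 0.00 ✓; |QW| = 16.30 ✓; ∠(ZW, WQ) = 90.00° ✓; |ZW| = 13.10 ✓; bearing(Z→C) − bearing(Z→W) = 133.0° ✓; |ZC| = 13.10 ✓; ∠(ZC, CS) = 93.20° ✗; |CS| = 30.20 ✓.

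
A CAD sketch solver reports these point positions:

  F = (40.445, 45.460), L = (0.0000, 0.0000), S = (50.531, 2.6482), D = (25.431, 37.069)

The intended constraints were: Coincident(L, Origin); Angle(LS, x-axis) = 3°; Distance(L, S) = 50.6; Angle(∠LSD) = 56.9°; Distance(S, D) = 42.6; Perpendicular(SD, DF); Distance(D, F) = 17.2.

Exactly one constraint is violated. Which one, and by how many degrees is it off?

Perpendicular(SD, DF) — off by 6.90°.

L = (0.00, 0.00) ✓; LS at 3.000° ✓; |LS| = 50.60 ✓; ∠LSD = 56.90° ✓; |SD| = 42.60 ✓; ∠(SD, DF) = 96.90° ✗; |DF| = 17.20 ✓.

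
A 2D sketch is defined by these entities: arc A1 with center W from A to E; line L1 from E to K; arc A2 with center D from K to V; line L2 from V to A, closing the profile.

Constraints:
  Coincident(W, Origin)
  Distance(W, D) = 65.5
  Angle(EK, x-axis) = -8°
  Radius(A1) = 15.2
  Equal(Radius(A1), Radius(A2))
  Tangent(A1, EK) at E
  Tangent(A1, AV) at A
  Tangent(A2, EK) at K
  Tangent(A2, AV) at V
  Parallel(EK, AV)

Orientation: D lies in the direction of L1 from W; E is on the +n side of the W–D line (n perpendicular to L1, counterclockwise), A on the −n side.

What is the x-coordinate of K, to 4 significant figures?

66.98

Tangency of A1 to both parallel lines with radius 15.2 puts E and A at W ± 15.2·n: E = (2.115, 15.05), A = (-2.115, -15.05). Equal radii place K and V the same way about D: K = D + 15.2·n = (66.98, 5.936), V = D − 15.2·n = (62.75, -24.17). So K.x = 66.98.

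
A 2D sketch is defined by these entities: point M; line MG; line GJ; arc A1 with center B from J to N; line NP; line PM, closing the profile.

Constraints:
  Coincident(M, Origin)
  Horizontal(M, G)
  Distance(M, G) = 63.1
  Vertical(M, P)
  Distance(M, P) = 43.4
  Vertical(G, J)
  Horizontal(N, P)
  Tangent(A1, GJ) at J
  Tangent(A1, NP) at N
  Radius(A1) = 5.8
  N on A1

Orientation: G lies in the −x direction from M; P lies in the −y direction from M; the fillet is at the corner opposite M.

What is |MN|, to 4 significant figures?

71.88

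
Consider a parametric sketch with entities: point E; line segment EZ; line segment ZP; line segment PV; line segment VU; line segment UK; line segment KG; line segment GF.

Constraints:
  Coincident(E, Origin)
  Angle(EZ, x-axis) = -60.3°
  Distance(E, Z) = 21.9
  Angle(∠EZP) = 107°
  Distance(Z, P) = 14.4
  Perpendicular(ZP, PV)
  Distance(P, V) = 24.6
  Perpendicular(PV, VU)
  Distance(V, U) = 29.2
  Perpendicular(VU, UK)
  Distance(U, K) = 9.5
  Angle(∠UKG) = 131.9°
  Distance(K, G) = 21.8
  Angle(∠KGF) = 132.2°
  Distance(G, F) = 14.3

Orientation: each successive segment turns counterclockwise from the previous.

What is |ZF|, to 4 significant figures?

15.78

E is at the origin; EZ runs at -60.3° with length 21.9, so Z = (10.85, -19.02). ∠EZP = 107.0° gives ZP at 12.70° from the x-axis; with |ZP| = 14.4, P = (24.90, -15.86). ZP ⟂ PV, so PV runs at 102.7°; with |PV| = 24.6, V = (19.49, 8.141). The perpendicularity gives VU at right angles to PV, so VU runs at -167.3°; with |VU| = 29.2, U = (-8.996, 1.721). The perpendicularity gives UK at right angles to VU, so UK runs at -77.30°; with |UK| = 9.5, K = (-6.907, -7.546). ∠UKG = 131.9° gives KG at -29.20° from the x-axis; with |KG| = 21.8, G = (12.12, -18.18). ∠KGF = 132.2° gives GF at 18.60° from the x-axis; with |GF| = 14.3, F = (25.68, -13.62). Then |ZF| = |F − Z| = 15.78.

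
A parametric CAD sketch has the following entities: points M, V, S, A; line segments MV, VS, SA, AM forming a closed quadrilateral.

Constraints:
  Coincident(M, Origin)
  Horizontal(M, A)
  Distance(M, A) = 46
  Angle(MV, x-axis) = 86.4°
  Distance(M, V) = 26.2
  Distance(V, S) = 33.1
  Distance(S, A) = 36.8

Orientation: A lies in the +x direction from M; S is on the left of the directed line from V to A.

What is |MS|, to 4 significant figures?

48.29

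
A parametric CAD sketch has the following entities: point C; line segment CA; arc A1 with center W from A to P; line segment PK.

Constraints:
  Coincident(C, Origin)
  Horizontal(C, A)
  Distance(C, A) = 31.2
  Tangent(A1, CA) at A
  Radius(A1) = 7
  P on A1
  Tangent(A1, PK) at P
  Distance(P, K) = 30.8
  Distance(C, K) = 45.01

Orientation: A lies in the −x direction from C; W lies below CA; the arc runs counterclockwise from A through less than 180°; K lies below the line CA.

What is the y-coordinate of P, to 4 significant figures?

-9.990

Checks: |WP| = 7.000 ✓; ∠(WP, PK) = 90.00° ✓; |PK| = 30.80 ✓; |CK| = 45.01 ✓.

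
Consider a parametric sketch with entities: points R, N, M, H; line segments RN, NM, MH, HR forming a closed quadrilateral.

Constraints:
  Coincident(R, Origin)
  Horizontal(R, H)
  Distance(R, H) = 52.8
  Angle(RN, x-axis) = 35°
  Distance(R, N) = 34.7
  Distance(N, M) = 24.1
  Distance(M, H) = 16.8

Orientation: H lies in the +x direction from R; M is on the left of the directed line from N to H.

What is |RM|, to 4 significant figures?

54.95

Checks: |NM| = 24.10 ✓; |MH| = 16.80 ✓.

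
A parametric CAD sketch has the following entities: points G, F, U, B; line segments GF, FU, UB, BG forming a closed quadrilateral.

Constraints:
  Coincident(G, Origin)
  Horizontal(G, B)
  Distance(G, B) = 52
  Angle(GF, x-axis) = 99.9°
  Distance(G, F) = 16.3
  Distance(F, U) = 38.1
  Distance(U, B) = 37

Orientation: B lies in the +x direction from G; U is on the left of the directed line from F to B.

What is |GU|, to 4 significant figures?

44.82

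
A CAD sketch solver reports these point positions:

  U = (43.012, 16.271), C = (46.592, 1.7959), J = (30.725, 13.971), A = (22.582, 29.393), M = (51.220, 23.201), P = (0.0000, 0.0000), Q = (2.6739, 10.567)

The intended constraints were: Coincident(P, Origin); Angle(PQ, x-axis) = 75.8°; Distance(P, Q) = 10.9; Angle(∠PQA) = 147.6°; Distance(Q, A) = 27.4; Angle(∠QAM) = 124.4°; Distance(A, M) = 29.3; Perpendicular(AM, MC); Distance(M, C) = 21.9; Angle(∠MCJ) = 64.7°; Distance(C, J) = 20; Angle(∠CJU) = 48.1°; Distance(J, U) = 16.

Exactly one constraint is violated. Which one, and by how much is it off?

Distance(J, U) = 16 — off by 3.50.

P = (0.00, 0.00) ✓; PQ at 75.80° ✓; |PQ| = 10.90 ✓; ∠PQA = 147.6° ✓; |QA| = 27.40 ✓; ∠QAM = 124.4° ✓; |AM| = 29.30 ✓; ∠(AM, MC) = 90.00° ✓; |MC| = 21.90 ✓; ∠MCJ = 64.70° ✓; |CJ| = 20.00 ✓; ∠CJU = 48.10° ✓; |JU| = 12.50 ✗.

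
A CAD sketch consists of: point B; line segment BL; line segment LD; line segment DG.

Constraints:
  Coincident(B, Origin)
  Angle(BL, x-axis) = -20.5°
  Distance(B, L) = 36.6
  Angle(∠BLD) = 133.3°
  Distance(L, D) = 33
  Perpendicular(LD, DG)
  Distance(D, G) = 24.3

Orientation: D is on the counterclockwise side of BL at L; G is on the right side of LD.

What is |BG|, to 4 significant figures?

77.27

B is at the origin; BL runs at -20.5° with length 36.6, so L = 36.6·(cos -20.5°, sin -20.5°) = (34.28, -12.82). ∠BLD = 133.3°, so LD runs at -20.5° + (180° − 133.3°) = 26.20° from the x-axis; with |LD| = 33.0, D = L + 33.0·(cos 26.20°, sin 26.20°) = (63.89, 1.752). LD ⟂ DG; with |DG| = 24.3 on the right of LD, G = D + 24.3·(0.4415, -0.8973) = (74.62, -20.05). Then |BG| = |G − B| = 77.27.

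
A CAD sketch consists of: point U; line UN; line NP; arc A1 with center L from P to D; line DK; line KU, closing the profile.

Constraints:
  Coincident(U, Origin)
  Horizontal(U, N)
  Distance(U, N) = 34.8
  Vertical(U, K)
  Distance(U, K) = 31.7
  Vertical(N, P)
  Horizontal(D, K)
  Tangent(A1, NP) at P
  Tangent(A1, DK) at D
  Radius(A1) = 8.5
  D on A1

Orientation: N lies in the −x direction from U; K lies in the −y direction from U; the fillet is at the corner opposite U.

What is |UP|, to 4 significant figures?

41.82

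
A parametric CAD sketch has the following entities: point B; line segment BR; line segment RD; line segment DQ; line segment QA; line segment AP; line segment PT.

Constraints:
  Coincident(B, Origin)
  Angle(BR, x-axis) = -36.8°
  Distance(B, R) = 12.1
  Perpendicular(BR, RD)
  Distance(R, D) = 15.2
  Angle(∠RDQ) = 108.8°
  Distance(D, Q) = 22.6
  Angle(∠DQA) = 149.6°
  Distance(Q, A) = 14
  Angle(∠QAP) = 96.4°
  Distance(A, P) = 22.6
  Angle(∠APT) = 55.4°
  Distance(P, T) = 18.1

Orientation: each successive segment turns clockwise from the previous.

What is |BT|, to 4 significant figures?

11.24

∠QAP = 96.4° gives AP at 48.00° from the x-axis; with |AP| = 22.6, P = (-15.08, 14.83). ∠APT = 55.4° gives PT at -76.60° from the x-axis; with |PT| = 18.1, T = (-10.89, -2.779). Then |BT| = |T − B| = 11.24.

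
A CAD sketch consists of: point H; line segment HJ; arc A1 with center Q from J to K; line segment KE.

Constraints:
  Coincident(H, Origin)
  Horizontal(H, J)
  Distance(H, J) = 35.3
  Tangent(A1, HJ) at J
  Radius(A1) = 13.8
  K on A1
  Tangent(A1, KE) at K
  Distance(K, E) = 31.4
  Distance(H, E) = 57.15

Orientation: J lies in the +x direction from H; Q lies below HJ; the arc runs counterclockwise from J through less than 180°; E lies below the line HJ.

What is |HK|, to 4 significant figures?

28.39

H is at the origin; H and J share the same y with |HJ| = 35.3 and J on the +x side, so J = (35.30, 0.000). A1 meets HJ tangentially, so QJ is at right angles to HJ, so Q = J + (0, -13.8) = (35.30, -13.80). Since QK ⟂ KE (tangency), |QE| = √(13.8² + 31.4²) = 34.30 regardless of where K sits on A1. So E lies on both circle(H, 57.15) and circle(Q, 34.30); the below-HJ intersection is E = (31.24, -47.86). K is the foot of the tangent from E: K = (22.10, -17.82).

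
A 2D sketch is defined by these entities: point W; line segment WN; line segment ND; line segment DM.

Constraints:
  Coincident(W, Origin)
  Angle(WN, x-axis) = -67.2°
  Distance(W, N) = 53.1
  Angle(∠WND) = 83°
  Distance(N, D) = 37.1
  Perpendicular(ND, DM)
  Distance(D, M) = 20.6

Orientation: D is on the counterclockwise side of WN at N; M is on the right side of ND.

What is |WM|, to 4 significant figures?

79.45

W is at the origin; WN runs at -67.2° with length 53.1, so N = 53.1·(cos -67.2°, sin -67.2°) = (20.58, -48.95). ∠WND = 83.0°, so ND runs at -67.2° + (180° − 83.0°) = 29.80° from the x-axis; with |ND| = 37.1, D = N + 37.1·(cos 29.80°, sin 29.80°) = (52.77, -30.51). ND ⟂ DM; with |DM| = 20.6 on the right of ND, M = D + 20.6·(0.4970, -0.8678) = (63.01, -48.39). Then |WM| = |M − W| = 79.45.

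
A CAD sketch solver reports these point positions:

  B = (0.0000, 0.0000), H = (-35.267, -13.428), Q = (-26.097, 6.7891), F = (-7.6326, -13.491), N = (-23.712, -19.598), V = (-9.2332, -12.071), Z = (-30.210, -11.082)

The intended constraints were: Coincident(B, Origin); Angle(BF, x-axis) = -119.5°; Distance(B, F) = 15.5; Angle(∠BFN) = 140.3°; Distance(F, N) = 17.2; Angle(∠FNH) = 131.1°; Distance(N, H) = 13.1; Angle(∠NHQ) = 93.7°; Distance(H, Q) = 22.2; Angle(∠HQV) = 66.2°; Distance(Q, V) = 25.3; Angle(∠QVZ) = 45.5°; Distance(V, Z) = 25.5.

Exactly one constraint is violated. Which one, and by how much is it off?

Distance(V, Z) = 25.5 — off by 4.50.

B = (0.00, 0.00) ✓; BF at -119.5° ✓; |BF| = 15.50 ✓; ∠BFN = 140.3° ✓; |FN| = 17.20 ✓; ∠FNH = 131.1° ✓; |NH| = 13.10 ✓; ∠NHQ = 93.70° ✓; |HQ| = 22.20 ✓; ∠HQV = 66.20° ✓; |QV| = 25.30 ✓; ∠QVZ = 45.50° ✓; |VZ| = 21.00 ✗.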